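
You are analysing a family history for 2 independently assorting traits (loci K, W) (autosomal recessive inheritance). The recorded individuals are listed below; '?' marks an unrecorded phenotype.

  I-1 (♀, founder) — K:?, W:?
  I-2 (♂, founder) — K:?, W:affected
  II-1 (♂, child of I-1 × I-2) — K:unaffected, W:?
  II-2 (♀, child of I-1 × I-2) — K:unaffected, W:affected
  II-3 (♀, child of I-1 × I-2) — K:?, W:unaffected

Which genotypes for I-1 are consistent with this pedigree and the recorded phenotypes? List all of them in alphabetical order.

I-1 ∈ {KK Ww, Kk Ww, kk Ww}

K/I-1 ? ·: KK|Kk|kk
K/I-2 ? ·: KK|Kk|kk
K/II-1 un I-1×I-2: KK|Kk
K/II-2 un I-1×I-2: KK|Kk
K/II-3 ? I-1×I-2: KK|Kk|kk
⇒ K over [I-1,I-2,II-1,II-2,II-3]: 35 consistent
W/I-1 ? ·: Ww
W/I-2 aff ·: ww
W/II-1 ? I-1×I-2: Ww|ww
W/II-2 aff I-1×I-2: ww
W/II-3 un I-1×I-2: Ww
⇒ W over [I-1,I-2,II-1,II-2,II-3]: 2 consistent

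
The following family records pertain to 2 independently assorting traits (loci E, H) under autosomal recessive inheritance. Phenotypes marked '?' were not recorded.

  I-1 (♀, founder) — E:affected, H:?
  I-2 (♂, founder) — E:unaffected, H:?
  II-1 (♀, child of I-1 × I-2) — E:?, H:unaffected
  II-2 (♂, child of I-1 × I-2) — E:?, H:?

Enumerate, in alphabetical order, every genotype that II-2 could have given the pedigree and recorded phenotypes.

E/I-1 aff ·: ee
E/I-2 un ·: EE|Ee
E/II-1 ? I-1×I-2: Ee|ee
E/II-2 ? I-1×I-2: Ee|ee
⇒ E over [I-1,I-2,II-1,II-2]: 5 consistent
H/I-1 ? ·: HH|Hh|hh
H/I-2 ? ·: HH|Hh|hh
H/II-1 un I-1×I-2: HH|Hh
H/II-2 ? I-1×I-2: HH|Hh|hh
⇒ H over [I-1,I-2,II-1,II-2]: 21 consistent

II-2 ∈ {Ee HH, Ee Hh, Ee hh, ee HH, ee Hh, ee hh}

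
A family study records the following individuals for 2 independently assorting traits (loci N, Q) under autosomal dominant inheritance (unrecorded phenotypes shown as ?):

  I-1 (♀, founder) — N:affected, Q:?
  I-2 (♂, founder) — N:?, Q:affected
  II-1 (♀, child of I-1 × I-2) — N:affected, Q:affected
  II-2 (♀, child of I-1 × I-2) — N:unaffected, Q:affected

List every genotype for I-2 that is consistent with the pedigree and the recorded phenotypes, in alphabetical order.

I-2 ∈ {Nn QQ, Nn Qq, nn QQ, nn Qq}

N/I-1 aff ·: Nn
N/I-2 ? ·: nn|Nn
N/II-1 aff I-1×I-2: Nn|NN
N/II-2 un I-1×I-2: nn
⇒ N over [I-1,I-2,II-1,II-2]: 3 consistent
Q/I-1 ? ·: qq|Qq|QQ
Q/I-2 aff ·: Qq|QQ
Q/II-1 aff I-1×I-2: Qq|QQ
Q/II-2 aff I-1×I-2: Qq|QQ
⇒ Q over [I-1,I-2,II-1,II-2]: 15 consistent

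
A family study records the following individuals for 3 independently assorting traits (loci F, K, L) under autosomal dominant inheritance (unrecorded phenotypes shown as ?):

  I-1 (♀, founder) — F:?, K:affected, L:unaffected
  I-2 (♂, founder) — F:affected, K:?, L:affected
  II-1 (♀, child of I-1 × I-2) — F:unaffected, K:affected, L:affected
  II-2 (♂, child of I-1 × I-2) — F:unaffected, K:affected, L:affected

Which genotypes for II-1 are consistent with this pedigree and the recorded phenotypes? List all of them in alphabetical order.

II-1 ∈ {ff KK Ll, ff Kk Ll}

F/I-1 ? ·: ff|Ff
F/I-2 aff ·: Ff
F/II-1 un I-1×I-2: ff
F/II-2 un I-1×I-2: ff
⇒ F over [I-1,I-2,II-1,II-2]: 2 consistent
K/I-1 aff ·: Kk|KK
K/I-2 ? ·: kk|Kk|KK
K/II-1 aff I-1×I-2: Kk|KK
K/II-2 aff I-1×I-2: Kk|KK
⇒ K over [I-1,I-2,II-1,II-2]: 15 consistent
L/I-1 un ·: ll
L/I-2 aff ·: Ll|LL
L/II-1 aff I-1×I-2: Ll
L/II-2 aff I-1×I-2: Ll
⇒ L over [I-1,I-2,II-1,II-2]: 2 consistent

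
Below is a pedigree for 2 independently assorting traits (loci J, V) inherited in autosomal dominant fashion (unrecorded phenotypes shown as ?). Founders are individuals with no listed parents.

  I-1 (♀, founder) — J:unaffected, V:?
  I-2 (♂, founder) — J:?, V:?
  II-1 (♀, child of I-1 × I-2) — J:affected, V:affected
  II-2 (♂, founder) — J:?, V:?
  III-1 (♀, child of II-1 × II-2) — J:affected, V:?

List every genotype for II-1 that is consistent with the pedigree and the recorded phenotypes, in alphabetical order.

J/I-1 un ·: jj
J/I-2 ? ·: Jj|JJ
J/II-1 aff I-1×I-2: Jj
J/II-2 ? ·: jj|Jj|JJ
J/III-1 aff II-1×II-2: Jj|JJ
⇒ J over [I-1,I-2,II-1,II-2,III-1]: 10 consistent
V/I-1 ? ·: vv|Vv|VV
V/I-2 ? ·: vv|Vv|VV
V/II-1 aff I-1×I-2: Vv|VV
V/II-2 ? ·: vv|Vv|VV
V/III-1 ? II-1×II-2: vv|Vv|VV
⇒ V over [I-1,I-2,II-1,II-2,III-1]: 65 consistent

II-1 ∈ {Jj VV, Jj Vv}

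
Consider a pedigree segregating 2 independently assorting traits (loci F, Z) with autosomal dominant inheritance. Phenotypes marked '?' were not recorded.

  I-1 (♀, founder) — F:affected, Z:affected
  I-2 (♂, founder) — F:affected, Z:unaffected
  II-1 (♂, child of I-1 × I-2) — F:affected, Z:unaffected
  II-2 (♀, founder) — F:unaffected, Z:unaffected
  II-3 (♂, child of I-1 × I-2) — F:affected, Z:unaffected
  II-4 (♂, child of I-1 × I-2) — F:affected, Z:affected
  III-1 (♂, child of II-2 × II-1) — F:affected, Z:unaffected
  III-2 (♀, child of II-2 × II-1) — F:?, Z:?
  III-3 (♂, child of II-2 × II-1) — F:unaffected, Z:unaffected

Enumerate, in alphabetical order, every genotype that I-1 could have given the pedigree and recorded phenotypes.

F/I-1 aff ·: Ff|FF
F/I-2 aff ·: Ff|FF
F/II-1 aff I-1×I-2: Ff
F/II-2 un ·: ff
F/II-3 aff I-1×I-2: Ff|FF
F/II-4 aff I-1×I-2: Ff|FF
F/III-1 aff II-2×II-1: Ff
F/III-2 ? II-2×II-1: ff|Ff
F/III-3 un II-2×II-1: ff
⇒ F over [I-1,I-2,II-1,II-2,II-3,II-4,III-1,III-2,III-3]: 24 consistent
Z/I-1 aff ·: Zz
Z/I-2 un ·: zz
Z/II-1 un I-1×I-2: zz
Z/II-2 un ·: zz
Z/II-3 un I-1×I-2: zz
Z/II-4 aff I-1×I-2: Zz
Z/III-1 un II-2×II-1: zz
Z/III-2 ? II-2×II-1: zz
Z/III-3 un II-2×II-1: zz
⇒ Z over [I-1,I-2,II-1,II-2,II-3,II-4,III-1,III-2,III-3]: 1 consistent

I-1 ∈ {FF Zz, Ff Zz}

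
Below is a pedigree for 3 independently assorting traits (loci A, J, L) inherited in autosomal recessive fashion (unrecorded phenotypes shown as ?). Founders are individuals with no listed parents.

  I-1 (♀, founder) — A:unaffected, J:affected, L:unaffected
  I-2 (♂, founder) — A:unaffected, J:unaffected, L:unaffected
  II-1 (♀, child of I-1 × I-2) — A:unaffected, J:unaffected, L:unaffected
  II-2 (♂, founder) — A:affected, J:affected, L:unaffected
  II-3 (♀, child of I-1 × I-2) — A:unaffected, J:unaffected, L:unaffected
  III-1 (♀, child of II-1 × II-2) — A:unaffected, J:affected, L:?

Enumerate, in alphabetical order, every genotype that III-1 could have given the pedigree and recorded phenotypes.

A/I-1 un ·: AA|Aa
A/I-2 un ·: AA|Aa
A/II-1 un I-1×I-2: AA|Aa
A/II-2 aff ·: aa
A/II-3 un I-1×I-2: AA|Aa
A/III-1 un II-1×II-2: Aa
⇒ A over [I-1,I-2,II-1,II-2,II-3,III-1]: 13 consistent
J/I-1 aff ·: jj
J/I-2 un ·: JJ|Jj
J/II-1 un I-1×I-2: Jj
J/II-2 aff ·: jj
J/II-3 un I-1×I-2: Jj
J/III-1 aff II-1×II-2: jj
⇒ J over [I-1,I-2,II-1,II-2,II-3,III-1]: 2 consistent
L/I-1 un ·: LL|Ll
L/I-2 un ·: LL|Ll
L/II-1 un I-1×I-2: LL|Ll
L/II-2 un ·: LL|Ll
L/II-3 un I-1×I-2: LL|Ll
L/III-1 ? II-1×II-2: LL|Ll|ll
⇒ L over [I-1,I-2,II-1,II-2,II-3,III-1]: 51 consistent

III-1 ∈ {Aa jj LL, Aa jj Ll, Aa jj ll}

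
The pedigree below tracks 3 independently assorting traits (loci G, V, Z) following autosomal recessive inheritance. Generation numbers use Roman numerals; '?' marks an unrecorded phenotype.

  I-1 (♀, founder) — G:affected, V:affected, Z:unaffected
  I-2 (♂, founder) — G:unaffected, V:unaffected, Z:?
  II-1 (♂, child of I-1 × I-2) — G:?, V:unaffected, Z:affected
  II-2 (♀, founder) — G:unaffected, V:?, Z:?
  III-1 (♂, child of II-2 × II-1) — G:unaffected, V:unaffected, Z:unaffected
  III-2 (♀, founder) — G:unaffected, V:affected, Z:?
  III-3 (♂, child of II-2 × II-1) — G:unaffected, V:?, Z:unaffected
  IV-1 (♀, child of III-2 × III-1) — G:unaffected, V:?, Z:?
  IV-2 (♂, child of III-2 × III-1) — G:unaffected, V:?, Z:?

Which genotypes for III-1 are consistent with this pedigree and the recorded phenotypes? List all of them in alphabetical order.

III-1 ∈ {GG VV Zz, GG Vv Zz, Gg VV Zz, Gg Vv Zz}

G/I-1 aff ·: gg
G/I-2 un ·: GG|Gg
G/II-1 ? I-1×I-2: Gg|gg
G/II-2 un ·: GG|Gg
G/III-1 un II-2×II-1: GG|Gg
G/III-2 un ·: GG|Gg
G/III-3 un II-2×II-1: GG|Gg
G/IV-1 un III-2×III-1: GG|Gg
G/IV-2 un III-2×III-1: GG|Gg
⇒ G over [I-1,I-2,II-1,II-2,III-1,III-2,III-3,IV-1,IV-2]: 120 consistent
V/I-1 aff ·: vv
V/I-2 un ·: VV|Vv
V/II-1 un I-1×I-2: Vv
V/II-2 ? ·: VV|Vv|vv
V/III-1 un II-2×II-1: VV|Vv
V/III-2 aff ·: vv
V/III-3 ? II-2×II-1: VV|Vv|vv
V/IV-1 ? III-2×III-1: Vv|vv
V/IV-2 ? III-2×III-1: Vv|vv
⇒ V over [I-1,I-2,II-1,II-2,III-1,III-2,III-3,IV-1,IV-2]: 66 consistent
Z/I-1 un ·: Zz
Z/I-2 ? ·: Zz|zz
Z/II-1 aff I-1×I-2: zz
Z/II-2 ? ·: ZZ|Zz
Z/III-1 un II-2×II-1: Zz
Z/III-2 ? ·: ZZ|Zz|zz
Z/III-3 un II-2×II-1: Zz
Z/IV-1 ? III-2×III-1: ZZ|Zz|zz
Z/IV-2 ? III-2×III-1: ZZ|Zz|zz
⇒ Z over [I-1,I-2,II-1,II-2,III-1,III-2,III-3,IV-1,IV-2]: 68 consistent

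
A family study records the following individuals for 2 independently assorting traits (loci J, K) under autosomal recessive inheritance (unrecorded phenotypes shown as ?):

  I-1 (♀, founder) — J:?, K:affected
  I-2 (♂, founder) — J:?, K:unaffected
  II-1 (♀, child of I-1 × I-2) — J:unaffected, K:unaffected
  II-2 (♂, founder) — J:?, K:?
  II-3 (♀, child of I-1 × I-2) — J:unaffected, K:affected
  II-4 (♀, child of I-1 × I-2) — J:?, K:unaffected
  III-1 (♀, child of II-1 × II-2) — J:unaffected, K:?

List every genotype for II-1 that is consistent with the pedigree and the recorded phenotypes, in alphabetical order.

II-1 ∈ {JJ Kk, Jj Kk}

J/I-1 ? ·: JJ|Jj|jj
J/I-2 ? ·: JJ|Jj|jj
J/II-1 un I-1×I-2: JJ|Jj
J/II-2 ? ·: JJ|Jj|jj
J/II-3 un I-1×I-2: JJ|Jj
J/II-4 ? I-1×I-2: JJ|Jj|jj
J/III-1 un II-1×II-2: JJ|Jj
⇒ J over [I-1,I-2,II-1,II-2,II-3,II-4,III-1]: 160 consistent
K/I-1 aff ·: kk
K/I-2 un ·: Kk
K/II-1 un I-1×I-2: Kk
K/II-2 ? ·: KK|Kk|kk
K/II-3 aff I-1×I-2: kk
K/II-4 un I-1×I-2: Kk
K/III-1 ? II-1×II-2: KK|Kk|kk
⇒ K over [I-1,I-2,II-1,II-2,II-3,II-4,III-1]: 7 consistent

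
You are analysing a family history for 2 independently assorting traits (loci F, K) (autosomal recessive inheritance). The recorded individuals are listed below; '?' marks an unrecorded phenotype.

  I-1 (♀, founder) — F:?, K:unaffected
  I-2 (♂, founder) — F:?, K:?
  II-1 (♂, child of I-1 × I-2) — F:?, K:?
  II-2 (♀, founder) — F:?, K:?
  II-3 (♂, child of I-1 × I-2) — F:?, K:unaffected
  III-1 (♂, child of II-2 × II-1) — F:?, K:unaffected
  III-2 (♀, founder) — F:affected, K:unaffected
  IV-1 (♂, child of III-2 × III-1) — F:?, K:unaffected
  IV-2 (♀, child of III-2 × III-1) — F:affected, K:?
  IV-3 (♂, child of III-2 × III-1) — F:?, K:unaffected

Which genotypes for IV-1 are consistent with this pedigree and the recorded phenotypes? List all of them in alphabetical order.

F/I-1 ? ·: FF|Ff|ff
F/I-2 ? ·: FF|Ff|ff
F/II-1 ? I-1×I-2: FF|Ff|ff
F/II-2 ? ·: FF|Ff|ff
F/II-3 ? I-1×I-2: FF|Ff|ff
F/III-1 ? II-2×II-1: Ff|ff
F/III-2 aff ·: ff
F/IV-1 ? III-2×III-1: Ff|ff
F/IV-2 aff III-2×III-1: ff
F/IV-3 ? III-2×III-1: Ff|ff
⇒ F over [I-1,I-2,II-1,II-2,II-3,III-1,III-2,IV-1,IV-2,IV-3]: 326 consistent
K/I-1 un ·: KK|Kk
K/I-2 ? ·: KK|Kk|kk
K/II-1 ? I-1×I-2: KK|Kk|kk
K/II-2 ? ·: KK|Kk|kk
K/II-3 un I-1×I-2: KK|Kk
K/III-1 un II-2×II-1: KK|Kk
K/III-2 un ·: KK|Kk
K/IV-1 un III-2×III-1: KK|Kk
K/IV-2 ? III-2×III-1: KK|Kk|kk
K/IV-3 un III-2×III-1: KK|Kk
⇒ K over [I-1,I-2,II-1,II-2,II-3,III-1,III-2,IV-1,IV-2,IV-3]: 1150 consistent

IV-1 ∈ {Ff KK, Ff Kk, ff KK, ff Kk}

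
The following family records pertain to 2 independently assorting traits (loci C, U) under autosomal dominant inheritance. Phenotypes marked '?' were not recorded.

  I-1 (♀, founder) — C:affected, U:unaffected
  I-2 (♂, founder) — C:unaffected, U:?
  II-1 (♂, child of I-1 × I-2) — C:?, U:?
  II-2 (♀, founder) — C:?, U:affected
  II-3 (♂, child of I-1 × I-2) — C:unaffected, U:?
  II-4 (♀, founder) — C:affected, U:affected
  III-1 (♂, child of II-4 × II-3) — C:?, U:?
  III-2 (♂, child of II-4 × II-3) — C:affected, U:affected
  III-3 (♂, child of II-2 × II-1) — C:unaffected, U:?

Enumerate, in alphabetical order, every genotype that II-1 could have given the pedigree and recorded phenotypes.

C/I-1 aff ·: Cc
C/I-2 un ·: cc
C/II-1 ? I-1×I-2: cc|Cc
C/II-2 ? ·: cc|Cc
C/II-3 un I-1×I-2: cc
C/II-4 aff ·: Cc|CC
C/III-1 ? II-4×II-3: cc|Cc
C/III-2 aff II-4×II-3: Cc
C/III-3 un II-2×II-1: cc
⇒ C over [I-1,I-2,II-1,II-2,II-3,II-4,III-1,III-2,III-3]: 12 consistent
U/I-1 un ·: uu
U/I-2 ? ·: uu|Uu|UU
U/II-1 ? I-1×I-2: uu|Uu
U/II-2 aff ·: Uu|UU
U/II-3 ? I-1×I-2: uu|Uu
U/II-4 aff ·: Uu|UU
U/III-1 ? II-4×II-3: uu|Uu|UU
U/III-2 aff II-4×II-3: Uu|UU
U/III-3 ? II-2×II-1: uu|Uu|UU
⇒ U over [I-1,I-2,II-1,II-2,II-3,II-4,III-1,III-2,III-3]: 163 consistent

II-1 ∈ {Cc Uu, Cc uu, cc Uu, cc uu}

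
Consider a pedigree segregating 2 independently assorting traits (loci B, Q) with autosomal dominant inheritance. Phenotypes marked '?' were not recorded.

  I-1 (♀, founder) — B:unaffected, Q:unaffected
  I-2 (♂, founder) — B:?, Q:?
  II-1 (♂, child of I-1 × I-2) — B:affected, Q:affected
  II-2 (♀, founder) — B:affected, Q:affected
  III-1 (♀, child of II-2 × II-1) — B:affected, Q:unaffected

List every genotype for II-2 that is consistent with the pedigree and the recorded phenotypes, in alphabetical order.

II-2 ∈ {BB Qq, Bb Qq}

B/I-1 un ·: bb
B/I-2 ? ·: Bb|BB
B/II-1 aff I-1×I-2: Bb
B/II-2 aff ·: Bb|BB
B/III-1 aff II-2×II-1: Bb|BB
⇒ B over [I-1,I-2,II-1,II-2,III-1]: 8 consistent
Q/I-1 un ·: qq
Q/I-2 ? ·: Qq|QQ
Q/II-1 aff I-1×I-2: Qq
Q/II-2 aff ·: Qq
Q/III-1 un II-2×II-1: qq
⇒ Q over [I-1,I-2,II-1,II-2,III-1]: 2 consistent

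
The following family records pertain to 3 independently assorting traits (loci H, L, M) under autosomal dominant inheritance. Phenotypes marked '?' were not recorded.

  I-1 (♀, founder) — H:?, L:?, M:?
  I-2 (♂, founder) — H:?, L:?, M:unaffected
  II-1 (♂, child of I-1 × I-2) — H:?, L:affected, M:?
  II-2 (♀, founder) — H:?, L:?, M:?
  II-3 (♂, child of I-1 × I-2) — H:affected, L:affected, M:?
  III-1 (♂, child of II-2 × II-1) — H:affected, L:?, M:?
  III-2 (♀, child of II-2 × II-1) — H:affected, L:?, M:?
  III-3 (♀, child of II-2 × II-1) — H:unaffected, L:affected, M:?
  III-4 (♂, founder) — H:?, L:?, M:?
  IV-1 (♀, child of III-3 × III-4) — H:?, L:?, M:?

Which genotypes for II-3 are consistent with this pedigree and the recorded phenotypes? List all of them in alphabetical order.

H/I-1 ? ·: hh|Hh|HH
H/I-2 ? ·: hh|Hh|HH
H/II-1 ? I-1×I-2: hh|Hh
H/II-2 ? ·: hh|Hh
H/II-3 aff I-1×I-2: Hh|HH
H/III-1 aff II-2×II-1: Hh|HH
H/III-2 aff II-2×II-1: Hh|HH
H/III-3 un II-2×II-1: hh
H/III-4 ? ·: hh|Hh|HH
H/IV-1 ? III-3×III-4: hh|Hh
⇒ H over [I-1,I-2,II-1,II-2,II-3,III-1,III-2,III-3,III-4,IV-1]: 216 consistent
L/I-1 ? ·: ll|Ll|LL
L/I-2 ? ·: ll|Ll|LL
L/II-1 aff I-1×I-2: Ll|LL
L/II-2 ? ·: ll|Ll|LL
L/II-3 aff I-1×I-2: Ll|LL
L/III-1 ? II-2×II-1: ll|Ll|LL
L/III-2 ? II-2×II-1: ll|Ll|LL
L/III-3 aff II-2×II-1: Ll|LL
L/III-4 ? ·: ll|Ll|LL
L/IV-1 ? III-3×III-4: ll|Ll|LL
⇒ L over [I-1,I-2,II-1,II-2,II-3,III-1,III-2,III-3,III-4,IV-1]: 2095 consistent
M/I-1 ? ·: mm|Mm|MM
M/I-2 un ·: mm
M/II-1 ? I-1×I-2: mm|Mm
M/II-2 ? ·: mm|Mm|MM
M/II-3 ? I-1×I-2: mm|Mm
M/III-1 ? II-2×II-1: mm|Mm|MM
M/III-2 ? II-2×II-1: mm|Mm|MM
M/III-3 ? II-2×II-1: mm|Mm|MM
M/III-4 ? ·: mm|Mm|MM
M/IV-1 ? III-3×III-4: mm|Mm|MM
⇒ M over [I-1,I-2,II-1,II-2,II-3,III-1,III-2,III-3,III-4,IV-1]: 834 consistent

II-3 ∈ {HH LL Mm, HH LL mm, HH Ll Mm, HH Ll mm, Hh LL Mm, Hh LL mm, Hh Ll Mm, Hh Ll mm}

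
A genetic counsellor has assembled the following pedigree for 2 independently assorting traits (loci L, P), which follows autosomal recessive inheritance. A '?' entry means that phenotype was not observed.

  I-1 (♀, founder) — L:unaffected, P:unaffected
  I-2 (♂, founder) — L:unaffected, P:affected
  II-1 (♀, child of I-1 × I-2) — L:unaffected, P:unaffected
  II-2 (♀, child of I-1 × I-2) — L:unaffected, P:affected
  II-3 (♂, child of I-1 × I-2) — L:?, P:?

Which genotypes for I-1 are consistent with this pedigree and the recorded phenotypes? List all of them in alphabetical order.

L/I-1 un ·: LL|Ll
L/I-2 un ·: LL|Ll
L/II-1 un I-1×I-2: LL|Ll
L/II-2 un I-1×I-2: LL|Ll
L/II-3 ? I-1×I-2: LL|Ll|ll
⇒ L over [I-1,I-2,II-1,II-2,II-3]: 29 consistent
P/I-1 un ·: Pp
P/I-2 aff ·: pp
P/II-1 un I-1×I-2: Pp
P/II-2 aff I-1×I-2: pp
P/II-3 ? I-1×I-2: Pp|pp
⇒ P over [I-1,I-2,II-1,II-2,II-3]: 2 consistent

I-1 ∈ {LL Pp, Ll Pp}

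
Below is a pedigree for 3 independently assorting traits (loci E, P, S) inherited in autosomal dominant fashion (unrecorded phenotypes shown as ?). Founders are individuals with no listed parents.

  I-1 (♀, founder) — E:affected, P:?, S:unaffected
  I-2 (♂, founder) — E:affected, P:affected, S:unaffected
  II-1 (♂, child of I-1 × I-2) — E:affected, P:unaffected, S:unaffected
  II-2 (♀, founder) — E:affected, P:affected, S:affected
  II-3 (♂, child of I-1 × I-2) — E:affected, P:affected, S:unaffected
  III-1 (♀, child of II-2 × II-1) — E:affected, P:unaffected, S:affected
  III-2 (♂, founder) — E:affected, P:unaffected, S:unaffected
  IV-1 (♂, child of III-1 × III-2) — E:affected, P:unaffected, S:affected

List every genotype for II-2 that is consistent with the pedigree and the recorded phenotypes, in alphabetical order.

E/I-1 aff ·: Ee|EE
E/I-2 aff ·: Ee|EE
E/II-1 aff I-1×I-2: Ee|EE
E/II-2 aff ·: Ee|EE
E/II-3 aff I-1×I-2: Ee|EE
E/III-1 aff II-2×II-1: Ee|EE
E/III-2 aff ·: Ee|EE
E/IV-1 aff III-1×III-2: Ee|EE
⇒ E over [I-1,I-2,II-1,II-2,II-3,III-1,III-2,IV-1]: 154 consistent
P/I-1 ? ·: pp|Pp
P/I-2 aff ·: Pp
P/II-1 un I-1×I-2: pp
P/II-2 aff ·: Pp
P/II-3 aff I-1×I-2: Pp|PP
P/III-1 un II-2×II-1: pp
P/III-2 un ·: pp
P/IV-1 un III-1×III-2: pp
⇒ P over [I-1,I-2,II-1,II-2,II-3,III-1,III-2,IV-1]: 3 consistent
S/I-1 un ·: ss
S/I-2 un ·: ss
S/II-1 un I-1×I-2: ss
S/II-2 aff ·: Ss|SS
S/II-3 un I-1×I-2: ss
S/III-1 aff II-2×II-1: Ss
S/III-2 un ·: ss
S/IV-1 aff III-1×III-2: Ss
⇒ S over [I-1,I-2,II-1,II-2,II-3,III-1,III-2,IV-1]: 2 consistent

II-2 ∈ {EE Pp SS, EE Pp Ss, Ee Pp SS, Ee Pp Ss}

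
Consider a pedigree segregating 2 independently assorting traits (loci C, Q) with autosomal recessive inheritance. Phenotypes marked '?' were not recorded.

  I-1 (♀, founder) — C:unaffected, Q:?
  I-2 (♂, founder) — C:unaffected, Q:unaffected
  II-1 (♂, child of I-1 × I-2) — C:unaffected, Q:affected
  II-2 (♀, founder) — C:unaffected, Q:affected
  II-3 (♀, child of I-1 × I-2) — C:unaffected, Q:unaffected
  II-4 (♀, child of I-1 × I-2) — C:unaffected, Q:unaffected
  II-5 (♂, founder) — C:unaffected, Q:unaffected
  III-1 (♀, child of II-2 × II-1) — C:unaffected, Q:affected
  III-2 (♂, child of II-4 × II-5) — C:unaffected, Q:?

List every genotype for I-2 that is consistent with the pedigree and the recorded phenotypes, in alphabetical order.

I-2 ∈ {CC Qq, Cc Qq}

C/I-1 un ·: CC|Cc
C/I-2 un ·: CC|Cc
C/II-1 un I-1×I-2: CC|Cc
C/II-2 un ·: CC|Cc
C/II-3 un I-1×I-2: CC|Cc
C/II-4 un I-1×I-2: CC|Cc
C/II-5 un ·: CC|Cc
C/III-1 un II-2×II-1: CC|Cc
C/III-2 un II-4×II-5: CC|Cc
⇒ C over [I-1,I-2,II-1,II-2,II-3,II-4,II-5,III-1,III-2]: 303 consistent
Q/I-1 ? ·: Qq|qq
Q/I-2 un ·: Qq
Q/II-1 aff I-1×I-2: qq
Q/II-2 aff ·: qq
Q/II-3 un I-1×I-2: QQ|Qq
Q/II-4 un I-1×I-2: QQ|Qq
Q/II-5 un ·: QQ|Qq
Q/III-1 aff II-2×II-1: qq
Q/III-2 ? II-4×II-5: QQ|Qq|qq
⇒ Q over [I-1,I-2,II-1,II-2,II-3,II-4,II-5,III-1,III-2]: 21 consistent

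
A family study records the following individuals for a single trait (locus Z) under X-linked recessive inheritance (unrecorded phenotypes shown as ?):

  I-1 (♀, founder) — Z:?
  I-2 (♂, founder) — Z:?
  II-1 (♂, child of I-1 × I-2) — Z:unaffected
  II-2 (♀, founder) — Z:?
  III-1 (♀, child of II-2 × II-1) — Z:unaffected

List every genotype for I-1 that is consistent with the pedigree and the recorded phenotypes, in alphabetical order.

Z/I-1 ? ·: X^ZX^Z|X^ZX^z
Z/I-2 ? ·: X^ZY|X^zY
Z/II-1 un I-1×I-2: X^ZY
Z/II-2 ? ·: X^ZX^Z|X^ZX^z|X^zX^z
Z/III-1 un II-2×II-1: X^ZX^Z|X^ZX^z
⇒ Z over [I-1,I-2,II-1,II-2,III-1]: 16 consistent

I-1 ∈ {X^ZX^Z, X^ZX^z}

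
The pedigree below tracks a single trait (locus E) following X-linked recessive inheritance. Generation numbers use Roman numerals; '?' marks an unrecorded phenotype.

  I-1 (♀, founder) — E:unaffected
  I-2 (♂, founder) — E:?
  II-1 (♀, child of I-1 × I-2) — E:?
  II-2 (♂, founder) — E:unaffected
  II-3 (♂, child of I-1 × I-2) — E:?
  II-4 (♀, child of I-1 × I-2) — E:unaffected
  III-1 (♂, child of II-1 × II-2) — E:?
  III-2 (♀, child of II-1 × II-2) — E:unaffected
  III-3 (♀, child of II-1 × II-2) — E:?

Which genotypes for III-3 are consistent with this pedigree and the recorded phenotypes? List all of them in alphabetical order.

III-3 ∈ {X^EX^E, X^EX^e}

E/I-1 un ·: X^EX^E|X^EX^e
E/I-2 ? ·: X^EY|X^eY
E/II-1 ? I-1×I-2: X^EX^E|X^EX^e|X^eX^e
E/II-2 un ·: X^EY
E/II-3 ? I-1×I-2: X^EY|X^eY
E/II-4 un I-1×I-2: X^EX^E|X^EX^e
E/III-1 ? II-1×II-2: X^EY|X^eY
E/III-2 un II-1×II-2: X^EX^E|X^EX^e
E/III-3 ? II-1×II-2: X^EX^E|X^EX^e
⇒ E over [I-1,I-2,II-1,II-2,II-3,II-4,III-1,III-2,III-3]: 63 consistent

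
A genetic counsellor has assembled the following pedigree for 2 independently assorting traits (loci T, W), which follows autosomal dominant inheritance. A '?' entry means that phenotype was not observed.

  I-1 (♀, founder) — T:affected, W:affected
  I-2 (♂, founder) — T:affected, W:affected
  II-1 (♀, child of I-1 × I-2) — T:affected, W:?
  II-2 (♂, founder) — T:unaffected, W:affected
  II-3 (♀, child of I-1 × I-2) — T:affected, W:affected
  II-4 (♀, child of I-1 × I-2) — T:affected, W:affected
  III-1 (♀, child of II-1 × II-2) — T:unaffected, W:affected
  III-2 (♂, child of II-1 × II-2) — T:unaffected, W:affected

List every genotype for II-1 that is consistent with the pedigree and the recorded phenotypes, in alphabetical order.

II-1 ∈ {Tt WW, Tt Ww, Tt ww}

T/I-1 aff ·: Tt|TT
T/I-2 aff ·: Tt|TT
T/II-1 aff I-1×I-2: Tt
T/II-2 un ·: tt
T/II-3 aff I-1×I-2: Tt|TT
T/II-4 aff I-1×I-2: Tt|TT
T/III-1 un II-1×II-2: tt
T/III-2 un II-1×II-2: tt
⇒ T over [I-1,I-2,II-1,II-2,II-3,II-4,III-1,III-2]: 12 consistent
W/I-1 aff ·: Ww|WW
W/I-2 aff ·: Ww|WW
W/II-1 ? I-1×I-2: ww|Ww|WW
W/II-2 aff ·: Ww|WW
W/II-3 aff I-1×I-2: Ww|WW
W/II-4 aff I-1×I-2: Ww|WW
W/III-1 aff II-1×II-2: Ww|WW
W/III-2 aff II-1×II-2: Ww|WW
⇒ W over [I-1,I-2,II-1,II-2,II-3,II-4,III-1,III-2]: 169 consistent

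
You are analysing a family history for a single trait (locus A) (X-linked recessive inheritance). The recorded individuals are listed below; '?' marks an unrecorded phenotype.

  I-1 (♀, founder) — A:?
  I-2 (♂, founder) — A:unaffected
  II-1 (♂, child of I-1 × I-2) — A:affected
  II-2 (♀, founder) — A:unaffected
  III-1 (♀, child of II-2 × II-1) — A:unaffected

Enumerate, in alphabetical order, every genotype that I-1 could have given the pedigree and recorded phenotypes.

I-1 ∈ {X^AX^a, X^aX^a}

A/I-1 ? ·: X^AX^a|X^aX^a
A/I-2 un ·: X^AY
A/II-1 aff I-1×I-2: X^aY
A/II-2 un ·: X^AX^A|X^AX^a
A/III-1 un II-2×II-1: X^AX^a
⇒ A over [I-1,I-2,II-1,II-2,III-1]: 4 consistent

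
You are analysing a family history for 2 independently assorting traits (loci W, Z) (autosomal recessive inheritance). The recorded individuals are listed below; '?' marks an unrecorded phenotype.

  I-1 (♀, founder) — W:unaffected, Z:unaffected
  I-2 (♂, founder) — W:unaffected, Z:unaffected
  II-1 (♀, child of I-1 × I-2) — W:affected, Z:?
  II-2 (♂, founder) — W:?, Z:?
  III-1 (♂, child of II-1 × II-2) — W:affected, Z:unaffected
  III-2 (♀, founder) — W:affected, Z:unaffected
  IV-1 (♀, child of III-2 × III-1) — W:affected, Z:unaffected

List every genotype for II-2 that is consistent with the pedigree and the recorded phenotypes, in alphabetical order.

W/I-1 un ·: Ww
W/I-2 un ·: Ww
W/II-1 aff I-1×I-2: ww
W/II-2 ? ·: Ww|ww
W/III-1 aff II-1×II-2: ww
W/III-2 aff ·: ww
W/IV-1 aff III-2×III-1: ww
⇒ W over [I-1,I-2,II-1,II-2,III-1,III-2,IV-1]: 2 consistent
Z/I-1 un ·: ZZ|Zz
Z/I-2 un ·: ZZ|Zz
Z/II-1 ? I-1×I-2: ZZ|Zz|zz
Z/II-2 ? ·: ZZ|Zz|zz
Z/III-1 un II-1×II-2: ZZ|Zz
Z/III-2 un ·: ZZ|Zz
Z/IV-1 un III-2×III-1: ZZ|Zz
⇒ Z over [I-1,I-2,II-1,II-2,III-1,III-2,IV-1]: 118 consistent

II-2 ∈ {Ww ZZ, Ww Zz, Ww zz, ww ZZ, ww Zz, ww zz}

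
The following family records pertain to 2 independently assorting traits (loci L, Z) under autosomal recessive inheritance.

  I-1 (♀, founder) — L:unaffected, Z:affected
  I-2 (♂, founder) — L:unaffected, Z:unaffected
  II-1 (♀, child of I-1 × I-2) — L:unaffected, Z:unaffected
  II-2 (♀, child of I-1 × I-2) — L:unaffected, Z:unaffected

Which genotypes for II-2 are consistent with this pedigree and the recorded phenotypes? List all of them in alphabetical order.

L/I-1 un ·: LL|Ll
L/I-2 un ·: LL|Ll
L/II-1 un I-1×I-2: LL|Ll
L/II-2 un I-1×I-2: LL|Ll
⇒ L over [I-1,I-2,II-1,II-2]: 13 consistent
Z/I-1 aff ·: zz
Z/I-2 un ·: ZZ|Zz
Z/II-1 un I-1×I-2: Zz
Z/II-2 un I-1×I-2: Zz
⇒ Z over [I-1,I-2,II-1,II-2]: 2 consistent

II-2 ∈ {LL Zz, Ll Zz}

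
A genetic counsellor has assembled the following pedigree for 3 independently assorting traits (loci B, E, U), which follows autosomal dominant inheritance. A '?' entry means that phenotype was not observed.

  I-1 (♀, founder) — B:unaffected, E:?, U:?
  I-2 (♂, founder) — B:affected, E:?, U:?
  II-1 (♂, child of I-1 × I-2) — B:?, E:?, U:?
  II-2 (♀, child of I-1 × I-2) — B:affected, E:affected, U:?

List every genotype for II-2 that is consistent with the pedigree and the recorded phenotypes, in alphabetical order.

II-2 ∈ {Bb EE UU, Bb EE Uu, Bb EE uu, Bb Ee UU, Bb Ee Uu, Bb Ee uu}

B/I-1 un ·: bb
B/I-2 aff ·: Bb|BB
B/II-1 ? I-1×I-2: bb|Bb
B/II-2 aff I-1×I-2: Bb
⇒ B over [I-1,I-2,II-1,II-2]: 3 consistent
E/I-1 ? ·: ee|Ee|EE
E/I-2 ? ·: ee|Ee|EE
E/II-1 ? I-1×I-2: ee|Ee|EE
E/II-2 aff I-1×I-2: Ee|EE
⇒ E over [I-1,I-2,II-1,II-2]: 21 consistent
U/I-1 ? ·: uu|Uu|UU
U/I-2 ? ·: uu|Uu|UU
U/II-1 ? I-1×I-2: uu|Uu|UU
U/II-2 ? I-1×I-2: uu|Uu|UU
⇒ U over [I-1,I-2,II-1,II-2]: 29 consistent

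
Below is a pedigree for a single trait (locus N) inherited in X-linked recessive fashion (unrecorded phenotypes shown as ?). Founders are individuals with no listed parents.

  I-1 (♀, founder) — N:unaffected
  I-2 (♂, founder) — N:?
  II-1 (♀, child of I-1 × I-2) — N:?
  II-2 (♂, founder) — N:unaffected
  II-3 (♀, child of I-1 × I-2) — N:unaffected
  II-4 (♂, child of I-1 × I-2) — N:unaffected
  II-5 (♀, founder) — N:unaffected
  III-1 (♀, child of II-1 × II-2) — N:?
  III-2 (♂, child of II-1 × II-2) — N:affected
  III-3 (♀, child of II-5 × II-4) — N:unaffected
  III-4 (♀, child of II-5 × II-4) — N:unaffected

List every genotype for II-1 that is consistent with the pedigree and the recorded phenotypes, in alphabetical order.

N/I-1 un ·: X^NX^N|X^NX^n
N/I-2 ? ·: X^NY|X^nY
N/II-1 ? I-1×I-2: X^NX^n|X^nX^n
N/II-2 un ·: X^NY
N/II-3 un I-1×I-2: X^NX^N|X^NX^n
N/II-4 un I-1×I-2: X^NY
N/II-5 un ·: X^NX^N|X^NX^n
N/III-1 ? II-1×II-2: X^NX^N|X^NX^n
N/III-2 aff II-1×II-2: X^nY
N/III-3 un II-5×II-4: X^NX^N|X^NX^n
N/III-4 un II-5×II-4: X^NX^N|X^NX^n
⇒ N over [I-1,I-2,II-1,II-2,II-3,II-4,II-5,III-1,III-2,III-3,III-4]: 45 consistent

II-1 ∈ {X^NX^n, X^nX^n}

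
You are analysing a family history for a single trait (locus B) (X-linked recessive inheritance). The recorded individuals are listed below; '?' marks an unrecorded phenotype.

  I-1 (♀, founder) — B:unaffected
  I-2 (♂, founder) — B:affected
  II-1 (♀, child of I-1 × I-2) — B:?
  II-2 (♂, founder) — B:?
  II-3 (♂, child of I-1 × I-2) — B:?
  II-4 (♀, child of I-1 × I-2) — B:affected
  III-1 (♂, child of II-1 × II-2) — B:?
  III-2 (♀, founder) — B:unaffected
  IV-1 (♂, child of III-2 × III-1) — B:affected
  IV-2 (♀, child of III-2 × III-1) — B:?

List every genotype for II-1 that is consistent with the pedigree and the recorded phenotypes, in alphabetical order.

B/I-1 un ·: X^BX^b
B/I-2 aff ·: X^bY
B/II-1 ? I-1×I-2: X^BX^b|X^bX^b
B/II-2 ? ·: X^BY|X^bY
B/II-3 ? I-1×I-2: X^BY|X^bY
B/II-4 aff I-1×I-2: X^bX^b
B/III-1 ? II-1×II-2: X^BY|X^bY
B/III-2 un ·: X^BX^b
B/IV-1 aff III-2×III-1: X^bY
B/IV-2 ? III-2×III-1: X^BX^B|X^BX^b|X^bX^b
⇒ B over [I-1,I-2,II-1,II-2,II-3,II-4,III-1,III-2,IV-1,IV-2]: 24 consistent

II-1 ∈ {X^BX^b, X^bX^b}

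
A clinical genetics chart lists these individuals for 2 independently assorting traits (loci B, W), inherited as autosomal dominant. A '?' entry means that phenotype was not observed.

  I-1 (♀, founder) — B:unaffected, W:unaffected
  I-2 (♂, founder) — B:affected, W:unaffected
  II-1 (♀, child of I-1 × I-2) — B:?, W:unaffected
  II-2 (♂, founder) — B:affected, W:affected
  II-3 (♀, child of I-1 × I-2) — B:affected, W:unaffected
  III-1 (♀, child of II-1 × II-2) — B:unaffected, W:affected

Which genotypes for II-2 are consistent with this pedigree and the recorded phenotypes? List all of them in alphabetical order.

II-2 ∈ {Bb WW, Bb Ww}

B/I-1 un ·: bb
B/I-2 aff ·: Bb|BB
B/II-1 ? I-1×I-2: bb|Bb
B/II-2 aff ·: Bb
B/II-3 aff I-1×I-2: Bb
B/III-1 un II-1×II-2: bb
⇒ B over [I-1,I-2,II-1,II-2,II-3,III-1]: 3 consistent
W/I-1 un ·: ww
W/I-2 un ·: ww
W/II-1 un I-1×I-2: ww
W/II-2 aff ·: Ww|WW
W/II-3 un I-1×I-2: ww
W/III-1 aff II-1×II-2: Ww
⇒ W over [I-1,I-2,II-1,II-2,II-3,III-1]: 2 consistent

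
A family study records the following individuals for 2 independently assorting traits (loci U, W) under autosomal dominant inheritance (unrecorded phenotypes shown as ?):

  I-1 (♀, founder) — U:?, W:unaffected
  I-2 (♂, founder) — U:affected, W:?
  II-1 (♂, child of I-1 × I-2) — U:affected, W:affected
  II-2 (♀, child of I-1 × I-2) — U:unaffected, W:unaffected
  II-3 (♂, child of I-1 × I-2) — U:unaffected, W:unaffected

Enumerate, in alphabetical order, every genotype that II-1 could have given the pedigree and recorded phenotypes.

II-1 ∈ {UU Ww, Uu Ww}

U/I-1 ? ·: uu|Uu
U/I-2 aff ·: Uu
U/II-1 aff I-1×I-2: Uu|UU
U/II-2 un I-1×I-2: uu
U/II-3 un I-1×I-2: uu
⇒ U over [I-1,I-2,II-1,II-2,II-3]: 3 consistent
W/I-1 un ·: ww
W/I-2 ? ·: Ww
W/II-1 aff I-1×I-2: Ww
W/II-2 un I-1×I-2: ww
W/II-3 un I-1×I-2: ww
⇒ W over [I-1,I-2,II-1,II-2,II-3]: 1 consistent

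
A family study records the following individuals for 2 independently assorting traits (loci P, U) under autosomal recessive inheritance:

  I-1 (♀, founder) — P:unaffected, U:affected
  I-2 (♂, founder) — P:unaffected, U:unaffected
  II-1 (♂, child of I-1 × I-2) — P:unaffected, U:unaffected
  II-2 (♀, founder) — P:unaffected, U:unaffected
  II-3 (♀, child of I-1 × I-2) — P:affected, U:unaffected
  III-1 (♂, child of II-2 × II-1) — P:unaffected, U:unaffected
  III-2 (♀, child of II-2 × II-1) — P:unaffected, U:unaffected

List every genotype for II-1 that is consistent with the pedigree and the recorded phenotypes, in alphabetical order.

II-1 ∈ {PP Uu, Pp Uu}

P/I-1 un ·: Pp
P/I-2 un ·: Pp
P/II-1 un I-1×I-2: PP|Pp
P/II-2 un ·: PP|Pp
P/II-3 aff I-1×I-2: pp
P/III-1 un II-2×II-1: PP|Pp
P/III-2 un II-2×II-1: PP|Pp
⇒ P over [I-1,I-2,II-1,II-2,II-3,III-1,III-2]: 13 consistent
U/I-1 aff ·: uu
U/I-2 un ·: UU|Uu
U/II-1 un I-1×I-2: Uu
U/II-2 un ·: UU|Uu
U/II-3 un I-1×I-2: Uu
U/III-1 un II-2×II-1: UU|Uu
U/III-2 un II-2×II-1: UU|Uu
⇒ U over [I-1,I-2,II-1,II-2,II-3,III-1,III-2]: 16 consistent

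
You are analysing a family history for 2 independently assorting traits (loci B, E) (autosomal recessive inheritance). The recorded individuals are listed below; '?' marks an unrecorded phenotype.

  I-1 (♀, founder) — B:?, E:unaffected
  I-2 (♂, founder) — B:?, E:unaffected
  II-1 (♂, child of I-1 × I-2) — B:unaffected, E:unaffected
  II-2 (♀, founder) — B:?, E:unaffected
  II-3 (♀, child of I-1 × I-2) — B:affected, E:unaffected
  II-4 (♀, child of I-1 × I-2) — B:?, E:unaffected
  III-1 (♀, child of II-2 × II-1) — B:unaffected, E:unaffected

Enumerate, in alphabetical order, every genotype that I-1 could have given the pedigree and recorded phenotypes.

I-1 ∈ {Bb EE, Bb Ee, bb EE, bb Ee}

B/I-1 ? ·: Bb|bb
B/I-2 ? ·: Bb|bb
B/II-1 un I-1×I-2: BB|Bb
B/II-2 ? ·: BB|Bb|bb
B/II-3 aff I-1×I-2: bb
B/II-4 ? I-1×I-2: BB|Bb|bb
B/III-1 un II-2×II-1: BB|Bb
⇒ B over [I-1,I-2,II-1,II-2,II-3,II-4,III-1]: 47 consistent
E/I-1 un ·: EE|Ee
E/I-2 un ·: EE|Ee
E/II-1 un I-1×I-2: EE|Ee
E/II-2 un ·: EE|Ee
E/II-3 un I-1×I-2: EE|Ee
E/II-4 un I-1×I-2: EE|Ee
E/III-1 un II-2×II-1: EE|Ee
⇒ E over [I-1,I-2,II-1,II-2,II-3,II-4,III-1]: 87 consistent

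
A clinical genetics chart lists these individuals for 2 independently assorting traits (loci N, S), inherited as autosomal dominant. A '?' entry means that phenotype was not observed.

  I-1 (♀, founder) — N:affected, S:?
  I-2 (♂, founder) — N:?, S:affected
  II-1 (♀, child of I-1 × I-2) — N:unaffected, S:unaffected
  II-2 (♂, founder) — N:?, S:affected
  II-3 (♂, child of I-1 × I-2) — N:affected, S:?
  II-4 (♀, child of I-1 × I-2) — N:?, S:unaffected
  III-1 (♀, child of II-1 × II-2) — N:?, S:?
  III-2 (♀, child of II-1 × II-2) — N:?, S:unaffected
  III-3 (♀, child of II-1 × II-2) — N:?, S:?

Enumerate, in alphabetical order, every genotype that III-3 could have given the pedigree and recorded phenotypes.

N/I-1 aff ·: Nn
N/I-2 ? ·: nn|Nn
N/II-1 un I-1×I-2: nn
N/II-2 ? ·: nn|Nn|NN
N/II-3 aff I-1×I-2: Nn|NN
N/II-4 ? I-1×I-2: nn|Nn|NN
N/III-1 ? II-1×II-2: nn|Nn
N/III-2 ? II-1×II-2: nn|Nn
N/III-3 ? II-1×II-2: nn|Nn
⇒ N over [I-1,I-2,II-1,II-2,II-3,II-4,III-1,III-2,III-3]: 80 consistent
S/I-1 ? ·: ss|Ss
S/I-2 aff ·: Ss
S/II-1 un I-1×I-2: ss
S/II-2 aff ·: Ss
S/II-3 ? I-1×I-2: ss|Ss|SS
S/II-4 un I-1×I-2: ss
S/III-1 ? II-1×II-2: ss|Ss
S/III-2 un II-1×II-2: ss
S/III-3 ? II-1×II-2: ss|Ss
⇒ S over [I-1,I-2,II-1,II-2,II-3,II-4,III-1,III-2,III-3]: 20 consistent

III-3 ∈ {Nn Ss, Nn ss, nn Ss, nn ss}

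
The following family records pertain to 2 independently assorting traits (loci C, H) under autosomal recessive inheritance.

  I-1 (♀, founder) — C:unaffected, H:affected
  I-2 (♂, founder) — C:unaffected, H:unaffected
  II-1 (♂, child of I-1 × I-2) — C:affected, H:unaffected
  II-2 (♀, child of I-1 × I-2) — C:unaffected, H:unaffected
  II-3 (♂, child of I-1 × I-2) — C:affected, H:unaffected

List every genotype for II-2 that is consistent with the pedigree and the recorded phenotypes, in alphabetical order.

II-2 ∈ {CC Hh, Cc Hh}

C/I-1 un ·: Cc
C/I-2 un ·: Cc
C/II-1 aff I-1×I-2: cc
C/II-2 un I-1×I-2: CC|Cc
C/II-3 aff I-1×I-2: cc
⇒ C over [I-1,I-2,II-1,II-2,II-3]: 2 consistent
H/I-1 aff ·: hh
H/I-2 un ·: HH|Hh
H/II-1 un I-1×I-2: Hh
H/II-2 un I-1×I-2: Hh
H/II-3 un I-1×I-2: Hh
⇒ H over [I-1,I-2,II-1,II-2,II-3]: 2 consistent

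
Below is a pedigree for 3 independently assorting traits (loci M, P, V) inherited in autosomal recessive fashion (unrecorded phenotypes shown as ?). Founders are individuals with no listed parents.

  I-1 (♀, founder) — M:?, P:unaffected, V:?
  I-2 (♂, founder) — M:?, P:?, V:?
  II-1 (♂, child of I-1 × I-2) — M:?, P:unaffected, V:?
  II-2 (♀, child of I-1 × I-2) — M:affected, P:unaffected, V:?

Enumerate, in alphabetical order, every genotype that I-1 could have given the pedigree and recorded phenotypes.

I-1 ∈ {Mm PP VV, Mm PP Vv, Mm PP vv, Mm Pp VV, Mm Pp Vv, Mm Pp vv, mm PP VV, mm PP Vv, mm PP vv, mm Pp VV, mm Pp Vv, mm Pp vv}

M/I-1 ? ·: Mm|mm
M/I-2 ? ·: Mm|mm
M/II-1 ? I-1×I-2: MM|Mm|mm
M/II-2 aff I-1×I-2: mm
⇒ M over [I-1,I-2,II-1,II-2]: 8 consistent
P/I-1 un ·: PP|Pp
P/I-2 ? ·: PP|Pp|pp
P/II-1 un I-1×I-2: PP|Pp
P/II-2 un I-1×I-2: PP|Pp
⇒ P over [I-1,I-2,II-1,II-2]: 15 consistent
V/I-1 ? ·: VV|Vv|vv
V/I-2 ? ·: VV|Vv|vv
V/II-1 ? I-1×I-2: VV|Vv|vv
V/II-2 ? I-1×I-2: VV|Vv|vv
⇒ V over [I-1,I-2,II-1,II-2]: 29 consistent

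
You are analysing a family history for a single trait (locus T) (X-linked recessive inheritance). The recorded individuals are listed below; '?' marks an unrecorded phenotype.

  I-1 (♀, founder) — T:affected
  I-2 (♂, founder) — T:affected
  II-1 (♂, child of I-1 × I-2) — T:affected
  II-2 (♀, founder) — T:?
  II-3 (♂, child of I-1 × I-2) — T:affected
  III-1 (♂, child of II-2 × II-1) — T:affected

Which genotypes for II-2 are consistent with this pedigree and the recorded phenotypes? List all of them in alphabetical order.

II-2 ∈ {X^TX^t, X^tX^t}

T/I-1 aff ·: X^tX^t
T/I-2 aff ·: X^tY
T/II-1 aff I-1×I-2: X^tY
T/II-2 ? ·: X^TX^t|X^tX^t
T/II-3 aff I-1×I-2: X^tY
T/III-1 aff II-2×II-1: X^tY
⇒ T over [I-1,I-2,II-1,II-2,II-3,III-1]: 2 consistent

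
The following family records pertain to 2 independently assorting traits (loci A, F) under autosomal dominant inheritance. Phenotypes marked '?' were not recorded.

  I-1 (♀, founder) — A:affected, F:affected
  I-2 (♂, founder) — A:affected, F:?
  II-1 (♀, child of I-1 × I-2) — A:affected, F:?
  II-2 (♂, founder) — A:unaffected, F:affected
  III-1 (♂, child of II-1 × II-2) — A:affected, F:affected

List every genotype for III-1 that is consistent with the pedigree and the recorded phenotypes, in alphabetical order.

A/I-1 aff ·: Aa|AA
A/I-2 aff ·: Aa|AA
A/II-1 aff I-1×I-2: Aa|AA
A/II-2 un ·: aa
A/III-1 aff II-1×II-2: Aa
⇒ A over [I-1,I-2,II-1,II-2,III-1]: 7 consistent
F/I-1 aff ·: Ff|FF
F/I-2 ? ·: ff|Ff|FF
F/II-1 ? I-1×I-2: ff|Ff|FF
F/II-2 aff ·: Ff|FF
F/III-1 aff II-1×II-2: Ff|FF
⇒ F over [I-1,I-2,II-1,II-2,III-1]: 36 consistent

III-1 ∈ {Aa FF, Aa Ff}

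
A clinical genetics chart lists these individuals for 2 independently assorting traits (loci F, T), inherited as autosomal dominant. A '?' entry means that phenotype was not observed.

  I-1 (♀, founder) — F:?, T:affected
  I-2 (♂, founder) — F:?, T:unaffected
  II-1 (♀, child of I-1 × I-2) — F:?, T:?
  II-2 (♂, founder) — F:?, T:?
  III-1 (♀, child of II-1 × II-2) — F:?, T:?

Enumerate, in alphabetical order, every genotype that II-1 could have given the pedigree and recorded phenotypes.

II-1 ∈ {FF Tt, FF tt, Ff Tt, Ff tt, ff Tt, ff tt}

F/I-1 ? ·: ff|Ff|FF
F/I-2 ? ·: ff|Ff|FF
F/II-1 ? I-1×I-2: ff|Ff|FF
F/II-2 ? ·: ff|Ff|FF
F/III-1 ? II-1×II-2: ff|Ff|FF
⇒ F over [I-1,I-2,II-1,II-2,III-1]: 81 consistent
T/I-1 aff ·: Tt|TT
T/I-2 un ·: tt
T/II-1 ? I-1×I-2: tt|Tt
T/II-2 ? ·: tt|Tt|TT
T/III-1 ? II-1×II-2: tt|Tt|TT
⇒ T over [I-1,I-2,II-1,II-2,III-1]: 18 consistent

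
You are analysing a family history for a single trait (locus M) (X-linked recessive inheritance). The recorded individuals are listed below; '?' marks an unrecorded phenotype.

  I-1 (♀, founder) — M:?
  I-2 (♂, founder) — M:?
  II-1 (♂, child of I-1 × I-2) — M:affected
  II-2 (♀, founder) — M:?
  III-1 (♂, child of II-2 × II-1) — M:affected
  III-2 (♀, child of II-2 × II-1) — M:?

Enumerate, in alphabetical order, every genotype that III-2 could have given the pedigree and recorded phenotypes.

III-2 ∈ {X^MX^m, X^mX^m}

M/I-1 ? ·: X^MX^m|X^mX^m
M/I-2 ? ·: X^MY|X^mY
M/II-1 aff I-1×I-2: X^mY
M/II-2 ? ·: X^MX^m|X^mX^m
M/III-1 aff II-2×II-1: X^mY
M/III-2 ? II-2×II-1: X^MX^m|X^mX^m
⇒ M over [I-1,I-2,II-1,II-2,III-1,III-2]: 12 consistent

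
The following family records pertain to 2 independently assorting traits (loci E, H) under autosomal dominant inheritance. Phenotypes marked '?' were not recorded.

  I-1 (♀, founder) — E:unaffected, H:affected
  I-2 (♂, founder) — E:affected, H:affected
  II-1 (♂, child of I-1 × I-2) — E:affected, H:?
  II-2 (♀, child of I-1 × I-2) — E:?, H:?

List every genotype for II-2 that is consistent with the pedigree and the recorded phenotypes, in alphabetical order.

E/I-1 un ·: ee
E/I-2 aff ·: Ee|EE
E/II-1 aff I-1×I-2: Ee
E/II-2 ? I-1×I-2: ee|Ee
⇒ E over [I-1,I-2,II-1,II-2]: 3 consistent
H/I-1 aff ·: Hh|HH
H/I-2 aff ·: Hh|HH
H/II-1 ? I-1×I-2: hh|Hh|HH
H/II-2 ? I-1×I-2: hh|Hh|HH
⇒ H over [I-1,I-2,II-1,II-2]: 18 consistent

II-2 ∈ {Ee HH, Ee Hh, Ee hh, ee HH, ee Hh, ee hh}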